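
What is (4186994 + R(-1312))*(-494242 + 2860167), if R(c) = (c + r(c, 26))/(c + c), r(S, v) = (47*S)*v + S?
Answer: 9907561725550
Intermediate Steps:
r(S, v) = S + 47*S*v (r(S, v) = 47*S*v + S = S + 47*S*v)
R(c) = 612 (R(c) = (c + c*(1 + 47*26))/(c + c) = (c + c*(1 + 1222))/((2*c)) = (c + c*1223)*(1/(2*c)) = (c + 1223*c)*(1/(2*c)) = (1224*c)*(1/(2*c)) = 612)
(4186994 + R(-1312))*(-494242 + 2860167) = (4186994 + 612)*(-494242 + 2860167) = 4187606*2365925 = 9907561725550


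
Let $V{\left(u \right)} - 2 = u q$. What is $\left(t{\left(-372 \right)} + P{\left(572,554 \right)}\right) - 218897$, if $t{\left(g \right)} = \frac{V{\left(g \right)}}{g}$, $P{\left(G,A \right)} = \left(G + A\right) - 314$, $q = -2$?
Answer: $- \frac{40564183}{186} \approx -2.1809 \cdot 10^{5}$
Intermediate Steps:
$V{\left(u \right)} = 2 - 2 u$ ($V{\left(u \right)} = 2 + u \left(-2\right) = 2 - 2 u$)
$P{\left(G,A \right)} = -314 + A + G$ ($P{\left(G,A \right)} = \left(A + G\right) - 314 = -314 + A + G$)
$t{\left(g \right)} = \frac{2 - 2 g}{g}$
$\left(t{\left(-372 \right)} + P{\left(572,554 \right)}\right) - 218897 = \left(\left(-2 + \frac{2}{-372}\right) + \left(-314 + 554 + 572\right)\right) - 218897 = \left(\left(-2 + 2 \left(- \frac{1}{372}\right)\right) + 812\right) - 218897 = \left(\left(-2 - \frac{1}{186}\right) + 812\right) - 218897 = \left(- \frac{373}{186} + 812\right) - 218897 = \frac{150659}{186} - 218897 = - \frac{40564183}{186}$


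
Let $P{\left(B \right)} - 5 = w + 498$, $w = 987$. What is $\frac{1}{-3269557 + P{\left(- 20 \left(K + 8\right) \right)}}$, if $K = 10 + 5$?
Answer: $- \frac{1}{3268067} \approx -3.0599 \cdot 10^{-7}$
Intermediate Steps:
$K = 15$
$P{\left(B \right)} = 1490$ ($P{\left(B \right)} = 5 + \left(987 + 498\right) = 5 + 1485 = 1490$)
$\frac{1}{-3269557 + P{\left(- 20 \left(K + 8\right) \right)}} = \frac{1}{-3269557 + 1490} = \frac{1}{-3268067} = - \frac{1}{3268067}$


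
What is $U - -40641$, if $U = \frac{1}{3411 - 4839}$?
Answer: $\frac{58035347}{1428} \approx 40641.0$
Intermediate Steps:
$U = - \frac{1}{1428}$ ($U = \frac{1}{-1428} = - \frac{1}{1428} \approx -0.00070028$)
$U - -40641 = - \frac{1}{1428} - -40641 = - \frac{1}{1428} + 40641 = \frac{58035347}{1428}$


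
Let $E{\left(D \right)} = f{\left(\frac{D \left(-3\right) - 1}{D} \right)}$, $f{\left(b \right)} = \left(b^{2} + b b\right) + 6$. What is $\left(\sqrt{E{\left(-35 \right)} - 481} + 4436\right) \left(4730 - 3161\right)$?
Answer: $6960084 + \frac{1569 i \sqrt{560243}}{35} \approx 6.9601 \cdot 10^{6} + 33554.0 i$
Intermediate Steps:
$f{\left(b \right)} = 6 + 2 b^{2}$ ($f{\left(b \right)} = \left(b^{2} + b^{2}\right) + 6 = 2 b^{2} + 6 = 6 + 2 b^{2}$)
$E{\left(D \right)} = 6 + \frac{2 \left(-1 - 3 D\right)^{2}}{D^{2}}$ ($E{\left(D \right)} = 6 + 2 \left(\frac{D \left(-3\right) - 1}{D}\right)^{2} = 6 + 2 \left(\frac{- 3 D - 1}{D}\right)^{2} = 6 + 2 \left(\frac{-1 - 3 D}{D}\right)^{2} = 6 + 2 \frac{\left(-1 - 3 D\right)^{2}}{D^{2}} = 6 + \frac{2 \left(-1 - 3 D\right)^{2}}{D^{2}}$)
$\left(\sqrt{E{\left(-35 \right)} - 481} + 4436\right) \left(4730 - 3161\right) = \left(\sqrt{\left(24 + \frac{2}{1225} + \frac{12}{-35}\right) - 481} + 4436\right) \left(4730 - 3161\right) = \left(\sqrt{\left(24 + 2 \cdot \frac{1}{1225} + 12 \left(- \frac{1}{35}\right)\right) - 481} + 4436\right) 1569 = \left(\sqrt{\left(24 + \frac{2}{1225} - \frac{12}{35}\right) - 481} + 4436\right) 1569 = \left(\sqrt{\frac{28982}{1225} - 481} + 4436\right) 1569 = \left(\sqrt{- \frac{560243}{1225}} + 4436\right) 1569 = \left(\frac{i \sqrt{560243}}{35} + 4436\right) 1569 = \left(4436 + \frac{i \sqrt{560243}}{35}\right) 1569 = 6960084 + \frac{1569 i \sqrt{560243}}{35}$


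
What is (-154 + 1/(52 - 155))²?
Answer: 251634769/10609 ≈ 23719.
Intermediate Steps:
(-154 + 1/(52 - 155))² = (-154 + 1/(-103))² = (-154 - 1/103)² = (-15863/103)² = 251634769/10609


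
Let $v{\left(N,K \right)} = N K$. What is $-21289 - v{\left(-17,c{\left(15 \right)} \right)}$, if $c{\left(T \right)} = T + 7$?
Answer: $-20915$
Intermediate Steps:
$c{\left(T \right)} = 7 + T$
$v{\left(N,K \right)} = K N$
$-21289 - v{\left(-17,c{\left(15 \right)} \right)} = -21289 - \left(7 + 15\right) \left(-17\right) = -21289 - 22 \left(-17\right) = -21289 - -374 = -21289 + 374 = -20915$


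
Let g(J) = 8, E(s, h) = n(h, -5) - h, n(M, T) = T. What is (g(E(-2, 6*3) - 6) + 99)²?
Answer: 11449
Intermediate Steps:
E(s, h) = -5 - h
(g(E(-2, 6*3) - 6) + 99)² = (8 + 99)² = 107² = 11449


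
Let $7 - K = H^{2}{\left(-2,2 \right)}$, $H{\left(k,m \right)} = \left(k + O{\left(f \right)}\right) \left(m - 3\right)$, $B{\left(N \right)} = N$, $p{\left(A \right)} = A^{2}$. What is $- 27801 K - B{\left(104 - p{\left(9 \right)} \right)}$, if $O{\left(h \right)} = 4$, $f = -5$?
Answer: $-83426$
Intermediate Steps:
$H{\left(k,m \right)} = \left(-3 + m\right) \left(4 + k\right)$ ($H{\left(k,m \right)} = \left(k + 4\right) \left(m - 3\right) = \left(4 + k\right) \left(-3 + m\right) = \left(-3 + m\right) \left(4 + k\right)$)
$K = 3$ ($K = 7 - \left(-12 - -6 + 4 \cdot 2 - 4\right)^{2} = 7 - \left(-12 + 6 + 8 - 4\right)^{2} = 7 - \left(-2\right)^{2} = 7 - 4 = 3$)
$- 27801 K - B{\left(104 - p{\left(9 \right)} \right)} = \left(-27801\right) 3 - \left(104 - 9^{2}\right) = -83403 - \left(104 - 81\right) = -83403 - 23 = -83426$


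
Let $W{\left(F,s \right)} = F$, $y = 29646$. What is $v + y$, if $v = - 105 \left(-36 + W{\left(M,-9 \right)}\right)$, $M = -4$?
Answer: $33846$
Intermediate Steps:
$v = 4200$ ($v = - 105 \left(-36 - 4\right) = \left(-105\right) \left(-40\right) = 4200$)
$v + y = 4200 + 29646 = 33846$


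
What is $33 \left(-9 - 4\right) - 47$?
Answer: $-476$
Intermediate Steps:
$33 \left(-9 - 4\right) - 47 = 33 \left(-13\right) - 47 = -429 - 47 = -476$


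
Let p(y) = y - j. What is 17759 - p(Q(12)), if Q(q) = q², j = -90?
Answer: 17525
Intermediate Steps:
p(y) = 90 + y (p(y) = y - 1*(-90) = y + 90 = 90 + y)
17759 - p(Q(12)) = 17759 - (90 + 12²) = 17759 - (90 + 144) = 17759 - 1*234 = 17759 - 234 = 17525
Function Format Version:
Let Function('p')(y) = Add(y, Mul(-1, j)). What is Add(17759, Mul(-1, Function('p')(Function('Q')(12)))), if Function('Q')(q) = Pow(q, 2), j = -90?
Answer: 17525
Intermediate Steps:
Function('p')(y) = Add(90, y) (Function('p')(y) = Add(y, Mul(-1, -90)) = Add(y, 90) = Add(90, y))
Add(17759, Mul(-1, Function('p')(Function('Q')(12)))) = Add(17759, Mul(-1, Add(90, Pow(12, 2)))) = Add(17759, Mul(-1, Add(90, 144))) = Add(17759, Mul(-1, 234)) = Add(17759, -234) = 17525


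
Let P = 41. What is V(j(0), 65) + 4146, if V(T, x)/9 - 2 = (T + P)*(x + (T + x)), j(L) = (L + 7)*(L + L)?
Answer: 52134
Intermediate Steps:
j(L) = 2*L*(7 + L) (j(L) = (7 + L)*(2*L) = 2*L*(7 + L))
V(T, x) = 18 + 9*(41 + T)*(T + 2*x) (V(T, x) = 18 + 9*((T + 41)*(x + (T + x))) = 18 + 9*((41 + T)*(T + 2*x)) = 18 + 9*(41 + T)*(T + 2*x))
V(j(0), 65) + 4146 = (18 + 9*(2*0*(7 + 0))² + 369*(2*0*(7 + 0)) + 738*65 + 18*(2*0*(7 + 0))*65) + 4146 = (18 + 9*(2*0*7)² + 369*(2*0*7) + 47970 + 18*(2*0*7)*65) + 4146 = (18 + 9*0² + 369*0 + 47970 + 18*0*65) + 4146 = (18 + 9*0 + 0 + 47970 + 0) + 4146 = (18 + 0 + 0 + 47970 + 0) + 4146 = 47988 + 4146 = 52134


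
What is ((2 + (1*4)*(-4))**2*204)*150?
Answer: 5997600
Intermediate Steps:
((2 + (1*4)*(-4))**2*204)*150 = ((2 + 4*(-4))**2*204)*150 = ((2 - 16)**2*204)*150 = ((-14)**2*204)*150 = (196*204)*150 = 39984*150 = 5997600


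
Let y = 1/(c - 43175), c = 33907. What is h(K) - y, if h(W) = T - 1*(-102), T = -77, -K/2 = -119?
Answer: 231701/9268 ≈ 25.000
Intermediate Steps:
K = 238 (K = -2*(-119) = 238)
y = -1/9268 (y = 1/(33907 - 43175) = 1/(-9268) = -1/9268 ≈ -0.00010790)
h(W) = 25 (h(W) = -77 - 1*(-102) = -77 + 102 = 25)
h(K) - y = 25 - 1*(-1/9268) = 25 + 1/9268 = 231701/9268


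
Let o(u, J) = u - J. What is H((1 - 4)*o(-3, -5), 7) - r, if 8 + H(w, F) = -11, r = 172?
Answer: -191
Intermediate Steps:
H(w, F) = -19 (H(w, F) = -8 - 11 = -19)
H((1 - 4)*o(-3, -5), 7) - r = -19 - 1*172 = -19 - 172 = -191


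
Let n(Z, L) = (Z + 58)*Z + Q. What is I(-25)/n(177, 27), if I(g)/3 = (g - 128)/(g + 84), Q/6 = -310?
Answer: -51/260485 ≈ -0.00019579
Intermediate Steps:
Q = -1860 (Q = 6*(-310) = -1860)
n(Z, L) = -1860 + Z*(58 + Z) (n(Z, L) = (Z + 58)*Z - 1860 = (58 + Z)*Z - 1860 = Z*(58 + Z) - 1860 = -1860 + Z*(58 + Z))
I(g) = 3*(-128 + g)/(84 + g) (I(g) = 3*((g - 128)/(g + 84)) = 3*((-128 + g)/(84 + g)) = 3*(-128 + g)/(84 + g))
I(-25)/n(177, 27) = (3*(-128 - 25)/(84 - 25))/(-1860 + 177² + 58*177) = (3*(-153)/59)/(-1860 + 31329 + 10266) = (3*(1/59)*(-153))/39735 = -459/59*1/39735 = -51/260485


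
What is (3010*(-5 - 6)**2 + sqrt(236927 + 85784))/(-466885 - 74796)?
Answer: -52030/77383 - sqrt(322711)/541681 ≈ -0.67342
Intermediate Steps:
(3010*(-5 - 6)**2 + sqrt(236927 + 85784))/(-466885 - 74796) = (3010*(-11)**2 + sqrt(322711))/(-541681) = (3010*121 + sqrt(322711))*(-1/541681) = (364210 + sqrt(322711))*(-1/541681) = -52030/77383 - sqrt(322711)/541681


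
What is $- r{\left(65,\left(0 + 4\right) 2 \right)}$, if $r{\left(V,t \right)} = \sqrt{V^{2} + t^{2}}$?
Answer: $- \sqrt{4289} \approx -65.49$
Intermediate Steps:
$- r{\left(65,\left(0 + 4\right) 2 \right)} = - \sqrt{65^{2} + \left(\left(0 + 4\right) 2\right)^{2}} = - \sqrt{4225 + \left(4 \cdot 2\right)^{2}} = - \sqrt{4225 + 8^{2}} = - \sqrt{4225 + 64} = - \sqrt{4289}$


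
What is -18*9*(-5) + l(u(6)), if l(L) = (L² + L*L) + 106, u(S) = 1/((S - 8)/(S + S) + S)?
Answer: 1122172/1225 ≈ 916.06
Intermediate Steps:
u(S) = 1/(S + (-8 + S)/(2*S)) (u(S) = 1/((-8 + S)/((2*S)) + S) = 1/((-8 + S)*(1/(2*S)) + S) = 1/((-8 + S)/(2*S) + S) = 1/(S + (-8 + S)/(2*S)))
l(L) = 106 + 2*L² (l(L) = (L² + L²) + 106 = 2*L² + 106 = 106 + 2*L²)
-18*9*(-5) + l(u(6)) = -18*9*(-5) + (106 + 2*(2*6/(-8 + 6 + 2*6²))²) = -162*(-5) + (106 + 2*(2*6/(-8 + 6 + 2*36))²) = 810 + (106 + 2*(2*6/(-8 + 6 + 72))²) = 810 + (106 + 2*(2*6/70)²) = 810 + (106 + 2*(2*6*(1/70))²) = 810 + (106 + 2*(6/35)²) = 810 + (106 + 2*(36/1225)) = 810 + (106 + 72/1225) = 810 + 129922/1225 = 1122172/1225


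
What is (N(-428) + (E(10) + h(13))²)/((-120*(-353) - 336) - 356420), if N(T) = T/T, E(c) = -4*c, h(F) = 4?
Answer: -1297/314396 ≈ -0.0041254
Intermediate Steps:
N(T) = 1
(N(-428) + (E(10) + h(13))²)/((-120*(-353) - 336) - 356420) = (1 + (-4*10 + 4)²)/((-120*(-353) - 336) - 356420) = (1 + (-40 + 4)²)/((42360 - 336) - 356420) = (1 + (-36)²)/(42024 - 356420) = (1 + 1296)/(-314396) = 1297*(-1/314396) = -1297/314396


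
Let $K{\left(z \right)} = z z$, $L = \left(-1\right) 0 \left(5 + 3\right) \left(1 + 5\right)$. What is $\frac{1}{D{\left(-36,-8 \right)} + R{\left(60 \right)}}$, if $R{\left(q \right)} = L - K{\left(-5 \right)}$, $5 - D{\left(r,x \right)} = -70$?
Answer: $\frac{1}{50} \approx 0.02$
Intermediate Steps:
$D{\left(r,x \right)} = 75$ ($D{\left(r,x \right)} = 5 - -70 = 5 + 70 = 75$)
$L = 0$ ($L = 0 \cdot 8 \cdot 6 = 0 \cdot 48 = 0$)
$K{\left(z \right)} = z^{2}$
$R{\left(q \right)} = -25$ ($R{\left(q \right)} = 0 - \left(-5\right)^{2} = 0 - 25 = -25$)
$\frac{1}{D{\left(-36,-8 \right)} + R{\left(60 \right)}} = \frac{1}{75 - 25} = \frac{1}{50}$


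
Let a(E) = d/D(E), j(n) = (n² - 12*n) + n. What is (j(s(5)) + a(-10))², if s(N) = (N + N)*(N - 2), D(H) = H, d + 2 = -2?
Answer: 8133904/25 ≈ 3.2536e+5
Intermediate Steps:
d = -4 (d = -2 - 2 = -4)
s(N) = 2*N*(-2 + N) (s(N) = (2*N)*(-2 + N) = 2*N*(-2 + N))
j(n) = n² - 11*n
a(E) = -4/E
(j(s(5)) + a(-10))² = ((2*5*(-2 + 5))*(-11 + 2*5*(-2 + 5)) - 4/(-10))² = ((2*5*3)*(-11 + 2*5*3) - 4*(-⅒))² = (30*(-11 + 30) + ⅖)² = (30*19 + ⅖)² = (570 + ⅖)² = (2852/5)² = 8133904/25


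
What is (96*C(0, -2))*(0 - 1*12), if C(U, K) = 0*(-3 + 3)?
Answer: 0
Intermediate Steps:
C(U, K) = 0 (C(U, K) = 0*0 = 0)
(96*C(0, -2))*(0 - 1*12) = (96*0)*(0 - 1*12) = 0*(0 - 12) = 0*(-12) = 0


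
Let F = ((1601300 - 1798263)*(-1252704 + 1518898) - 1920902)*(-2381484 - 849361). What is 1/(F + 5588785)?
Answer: 1/169400601098925565 ≈ 5.9032e-18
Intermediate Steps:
F = 169400601093336780 (F = (-196963*266194 - 1920902)*(-3230845) = (-52430368822 - 1920902)*(-3230845) = -52432289724*(-3230845) = 169400601093336780)
1/(F + 5588785) = 1/(169400601093336780 + 5588785) = 1/169400601098925565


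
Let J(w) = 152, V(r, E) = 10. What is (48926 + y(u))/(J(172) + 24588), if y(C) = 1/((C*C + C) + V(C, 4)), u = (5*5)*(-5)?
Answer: 758842261/383717400 ≈ 1.9776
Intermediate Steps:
u = -125 (u = 25*(-5) = -125)
y(C) = 1/(10 + C + C²) (y(C) = 1/((C*C + C) + 10) = 1/((C² + C) + 10) = 1/((C + C²) + 10) = 1/(10 + C + C²))
(48926 + y(u))/(J(172) + 24588) = (48926 + 1/(10 - 125 + (-125)²))/(152 + 24588) = (48926 + 1/(10 - 125 + 15625))/24740 = (48926 + 1/15510)*(1/24740) = (758842261/15510)*(1/24740) = 758842261/383717400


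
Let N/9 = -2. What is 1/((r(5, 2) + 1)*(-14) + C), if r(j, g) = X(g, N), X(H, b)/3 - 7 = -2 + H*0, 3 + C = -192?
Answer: -1/419 ≈ -0.0023866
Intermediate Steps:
N = -18 (N = 9*(-2) = -18)
C = -195 (C = -3 - 192 = -195)
X(H, b) = 15 (X(H, b) = 21 + 3*(-2 + H*0) = 21 + 3*(-2 + 0) = 21 + 3*(-2) = 21 - 6 = 15)
r(j, g) = 15
1/((r(5, 2) + 1)*(-14) + C) = 1/((15 + 1)*(-14) - 195) = 1/(16*(-14) - 195) = 1/(-224 - 195) = 1/(-419) = -1/419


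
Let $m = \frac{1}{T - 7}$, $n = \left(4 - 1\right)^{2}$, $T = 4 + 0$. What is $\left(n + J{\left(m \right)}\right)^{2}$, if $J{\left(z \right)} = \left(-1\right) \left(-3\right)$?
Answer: $144$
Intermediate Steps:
$T = 4$
$n = 9$ ($n = 3^{2} = 9$)
$m = - \frac{1}{3}$ ($m = \frac{1}{4 - 7} = \frac{1}{-3} = - \frac{1}{3} \approx -0.33333$)
$J{\left(z \right)} = 3$
$\left(n + J{\left(m \right)}\right)^{2} = \left(9 + 3\right)^{2} = 12^{2} = 144$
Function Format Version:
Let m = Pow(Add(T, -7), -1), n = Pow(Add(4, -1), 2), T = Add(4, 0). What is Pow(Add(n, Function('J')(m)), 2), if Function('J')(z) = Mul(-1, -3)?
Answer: 144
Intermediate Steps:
T = 4
n = 9 (n = Pow(3, 2) = 9)
m = Rational(-1, 3) (m = Pow(Add(4, -7), -1) = Pow(-3, -1) = Rational(-1, 3) ≈ -0.33333)
Function('J')(z) = 3
Pow(Add(n, Function('J')(m)), 2) = Pow(Add(9, 3), 2) = Pow(12, 2) = 144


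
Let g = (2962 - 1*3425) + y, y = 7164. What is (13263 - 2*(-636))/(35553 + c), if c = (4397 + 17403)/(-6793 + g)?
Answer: 17595/42751 ≈ 0.41157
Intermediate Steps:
g = 6701 (g = (2962 - 1*3425) + 7164 = (2962 - 3425) + 7164 = -463 + 7164 = 6701)
c = -5450/23 (c = (4397 + 17403)/(-6793 + 6701) = 21800/(-92) = 21800*(-1/92) = -5450/23 ≈ -236.96)
(13263 - 2*(-636))/(35553 + c) = (13263 - 2*(-636))/(35553 - 5450/23) = (13263 + 1272)/(812269/23) = 14535*(23/812269) = 17595/42751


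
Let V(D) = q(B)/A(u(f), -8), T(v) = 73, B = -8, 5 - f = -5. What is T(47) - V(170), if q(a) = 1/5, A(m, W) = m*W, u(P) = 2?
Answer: 5841/80 ≈ 73.012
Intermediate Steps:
f = 10 (f = 5 - 1*(-5) = 5 + 5 = 10)
A(m, W) = W*m
q(a) = 1/5
V(D) = -1/80 (V(D) = 1/(5*((-8*2))) = (1/5)/(-16) = (1/5)*(-1/16) = -1/80)
T(47) - V(170) = 73 - 1*(-1/80) = 73 + 1/80 = 5841/80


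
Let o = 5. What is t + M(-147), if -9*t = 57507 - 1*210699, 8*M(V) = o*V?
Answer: 406307/24 ≈ 16929.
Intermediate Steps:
M(V) = 5*V/8 (M(V) = (5*V)/8 = 5*V/8)
t = 51064/3 (t = -(57507 - 1*210699)/9 = -(57507 - 210699)/9 = -1/9*(-153192) = 51064/3 ≈ 17021.)
t + M(-147) = 51064/3 + (5/8)*(-147) = 51064/3 - 735/8 = 406307/24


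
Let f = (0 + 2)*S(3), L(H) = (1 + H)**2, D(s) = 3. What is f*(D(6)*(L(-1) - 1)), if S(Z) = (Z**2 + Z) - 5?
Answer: -42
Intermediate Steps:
S(Z) = -5 + Z + Z**2 (S(Z) = (Z + Z**2) - 5 = -5 + Z + Z**2)
f = 14 (f = (0 + 2)*(-5 + 3 + 3**2) = 2*(-5 + 3 + 9) = 2*7 = 14)
f*(D(6)*(L(-1) - 1)) = 14*(3*((1 - 1)**2 - 1)) = 14*(3*(0**2 - 1)) = 14*(3*(0 - 1)) = 14*(3*(-1)) = 14*(-3) = -42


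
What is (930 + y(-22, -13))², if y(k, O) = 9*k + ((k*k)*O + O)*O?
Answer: 6838793809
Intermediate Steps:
y(k, O) = 9*k + O*(O + O*k²) (y(k, O) = 9*k + (k²*O + O)*O = 9*k + (O*k² + O)*O = 9*k + (O + O*k²)*O = 9*k + O*(O + O*k²))
(930 + y(-22, -13))² = (930 + ((-13)² + 9*(-22) + (-13)²*(-22)²))² = (930 + (169 - 198 + 169*484))² = (930 + (169 - 198 + 81796))² = (930 + 81767)² = 82697² = 6838793809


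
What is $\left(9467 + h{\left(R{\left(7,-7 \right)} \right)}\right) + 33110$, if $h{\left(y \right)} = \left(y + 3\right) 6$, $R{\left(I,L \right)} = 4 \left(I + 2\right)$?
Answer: $42811$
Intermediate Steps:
$R{\left(I,L \right)} = 8 + 4 I$ ($R{\left(I,L \right)} = 4 \left(2 + I\right) = 8 + 4 I$)
$h{\left(y \right)} = 18 + 6 y$ ($h{\left(y \right)} = \left(3 + y\right) 6 = 18 + 6 y$)
$\left(9467 + h{\left(R{\left(7,-7 \right)} \right)}\right) + 33110 = \left(9467 + \left(18 + 6 \left(8 + 4 \cdot 7\right)\right)\right) + 33110 = \left(9467 + \left(18 + 6 \left(8 + 28\right)\right)\right) + 33110 = \left(9467 + \left(18 + 6 \cdot 36\right)\right) + 33110 = \left(9467 + \left(18 + 216\right)\right) + 33110 = \left(9467 + 234\right) + 33110 = 9701 + 33110 = 42811$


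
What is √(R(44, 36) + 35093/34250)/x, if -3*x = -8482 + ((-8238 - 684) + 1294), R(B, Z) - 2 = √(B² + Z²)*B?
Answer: √(141922410 + 8258360000*√202)/36784500 ≈ 0.0093193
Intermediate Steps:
R(B, Z) = 2 + B*√(B² + Z²) (R(B, Z) = 2 + √(B² + Z²)*B = 2 + B*√(B² + Z²))
x = 5370 (x = -(-8482 + ((-8238 - 684) + 1294))/3 = -(-8482 + (-8922 + 1294))/3 = -(-8482 - 7628)/3 = -⅓*(-16110) = 5370)
√(R(44, 36) + 35093/34250)/x = √((2 + 44*√(44² + 36²)) + 35093/34250)/5370 = √((2 + 44*√(1936 + 1296)) + 35093*(1/34250))*(1/5370) = √((2 + 44*√3232) + 35093/34250)*(1/5370) = √((2 + 44*(4*√202)) + 35093/34250)*(1/5370) = √((2 + 176*√202) + 35093/34250)*(1/5370) = √(103593/34250 + 176*√202)*(1/5370) = √(103593/34250 + 176*√202)/5370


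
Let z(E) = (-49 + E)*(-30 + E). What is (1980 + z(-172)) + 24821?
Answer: 71443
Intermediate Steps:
(1980 + z(-172)) + 24821 = (1980 + (1470 + (-172)² - 79*(-172))) + 24821 = (1980 + (1470 + 29584 + 13588)) + 24821 = (1980 + 44642) + 24821 = 46622 + 24821 = 71443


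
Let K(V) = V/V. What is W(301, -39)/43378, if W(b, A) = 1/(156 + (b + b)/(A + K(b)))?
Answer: 19/115515614 ≈ 1.6448e-7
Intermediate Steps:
K(V) = 1
W(b, A) = 1/(156 + 2*b/(1 + A)) (W(b, A) = 1/(156 + (b + b)/(A + 1)) = 1/(156 + (2*b)/(1 + A)) = 1/(156 + 2*b/(1 + A)))
W(301, -39)/43378 = ((1 - 39)/(2*(78 + 301 + 78*(-39))))/43378 = ((½)*(-38)/(78 + 301 - 3042))*(1/43378) = ((½)*(-38)/(-2663))*(1/43378) = ((½)*(-1/2663)*(-38))*(1/43378) = (19/2663)*(1/43378) = 19/115515614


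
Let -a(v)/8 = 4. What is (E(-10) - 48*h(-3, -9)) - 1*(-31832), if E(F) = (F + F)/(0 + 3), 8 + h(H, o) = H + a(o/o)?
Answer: 101668/3 ≈ 33889.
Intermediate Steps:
a(v) = -32 (a(v) = -8*4 = -32)
h(H, o) = -40 + H (h(H, o) = -8 + (H - 32) = -8 + (-32 + H) = -40 + H)
E(F) = 2*F/3 (E(F) = (2*F)/3 = (2*F)*(1/3) = 2*F/3)
(E(-10) - 48*h(-3, -9)) - 1*(-31832) = ((2/3)*(-10) - 48*(-40 - 3)) - 1*(-31832) = (-20/3 - 48*(-43)) + 31832 = (-20/3 + 2064) + 31832 = 6172/3 + 31832 = 101668/3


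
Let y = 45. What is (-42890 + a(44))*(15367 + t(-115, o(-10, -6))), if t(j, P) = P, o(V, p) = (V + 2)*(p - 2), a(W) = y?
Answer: -661141195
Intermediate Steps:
a(W) = 45
o(V, p) = (-2 + p)*(2 + V) (o(V, p) = (2 + V)*(-2 + p) = (-2 + p)*(2 + V))
(-42890 + a(44))*(15367 + t(-115, o(-10, -6))) = (-42890 + 45)*(15367 + (-4 - 2*(-10) + 2*(-6) - 10*(-6))) = -42845*(15367 + (-4 + 20 - 12 + 60)) = -42845*(15367 + 64) = -42845*15431 = -661141195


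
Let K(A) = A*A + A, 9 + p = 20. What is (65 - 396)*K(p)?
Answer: -43692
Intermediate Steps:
p = 11 (p = -9 + 20 = 11)
K(A) = A + A² (K(A) = A² + A = A + A²)
(65 - 396)*K(p) = (65 - 396)*(11*(1 + 11)) = -3641*12 = -331*132 = -43692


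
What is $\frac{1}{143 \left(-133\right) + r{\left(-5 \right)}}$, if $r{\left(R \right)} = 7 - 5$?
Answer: $- \frac{1}{19017} \approx -5.2585 \cdot 10^{-5}$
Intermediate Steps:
$r{\left(R \right)} = 2$
$\frac{1}{143 \left(-133\right) + r{\left(-5 \right)}} = \frac{1}{143 \left(-133\right) + 2} = \frac{1}{-19019 + 2} = \frac{1}{-19017} = - \frac{1}{19017}$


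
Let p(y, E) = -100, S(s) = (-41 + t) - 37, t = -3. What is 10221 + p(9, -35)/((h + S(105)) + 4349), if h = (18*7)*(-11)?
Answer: 14728411/1441 ≈ 10221.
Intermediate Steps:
S(s) = -81 (S(s) = (-41 - 3) - 37 = -44 - 37 = -81)
h = -1386 (h = 126*(-11) = -1386)
10221 + p(9, -35)/((h + S(105)) + 4349) = 10221 - 100/((-1386 - 81) + 4349) = 10221 - 100/(-1467 + 4349) = 10221 - 100/2882 = 10221 - 100*1/2882 = 10221 - 50/1441 = 14728411/1441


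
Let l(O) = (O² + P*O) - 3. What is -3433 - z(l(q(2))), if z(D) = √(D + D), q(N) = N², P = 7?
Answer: -3433 - √82 ≈ -3442.1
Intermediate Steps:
l(O) = -3 + O² + 7*O (l(O) = (O² + 7*O) - 3 = -3 + O² + 7*O)
z(D) = √2*√D (z(D) = √(2*D) = √2*√D)
-3433 - z(l(q(2))) = -3433 - √2*√(-3 + (2²)² + 7*2²) = -3433 - √2*√(-3 + 4² + 7*4) = -3433 - √2*√(-3 + 16 + 28) = -3433 - √2*√41 = -3433 - √82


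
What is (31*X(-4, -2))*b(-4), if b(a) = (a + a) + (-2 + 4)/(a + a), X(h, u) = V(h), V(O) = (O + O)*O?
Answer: -8184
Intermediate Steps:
V(O) = 2*O**2 (V(O) = (2*O)*O = 2*O**2)
X(h, u) = 2*h**2
b(a) = 1/a + 2*a (b(a) = 2*a + 2/((2*a)) = 2*a + 2*(1/(2*a)) = 2*a + 1/a = 1/a + 2*a)
(31*X(-4, -2))*b(-4) = (31*(2*(-4)**2))*(1/(-4) + 2*(-4)) = (31*(2*16))*(-1/4 - 8) = (31*32)*(-33/4) = 992*(-33/4) = -8184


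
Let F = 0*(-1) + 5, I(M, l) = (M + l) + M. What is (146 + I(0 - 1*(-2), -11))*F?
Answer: 695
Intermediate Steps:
I(M, l) = l + 2*M
F = 5 (F = 0 + 5 = 5)
(146 + I(0 - 1*(-2), -11))*F = (146 + (-11 + 2*(0 - 1*(-2))))*5 = (146 + (-11 + 2*(0 + 2)))*5 = (146 + (-11 + 2*2))*5 = (146 + (-11 + 4))*5 = (146 - 7)*5 = 139*5 = 695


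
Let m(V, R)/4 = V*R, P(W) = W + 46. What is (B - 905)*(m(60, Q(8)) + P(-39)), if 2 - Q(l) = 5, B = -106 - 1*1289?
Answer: 1639900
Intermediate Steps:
B = -1395 (B = -106 - 1289 = -1395)
Q(l) = -3 (Q(l) = 2 - 1*5 = 2 - 5 = -3)
P(W) = 46 + W
m(V, R) = 4*R*V (m(V, R) = 4*(V*R) = 4*(R*V) = 4*R*V)
(B - 905)*(m(60, Q(8)) + P(-39)) = (-1395 - 905)*(4*(-3)*60 + (46 - 39)) = -2300*(-720 + 7) = -2300*(-713) = 1639900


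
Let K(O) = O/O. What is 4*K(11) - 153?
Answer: -149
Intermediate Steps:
K(O) = 1
4*K(11) - 153 = 4*1 - 153 = 4 - 153 = -149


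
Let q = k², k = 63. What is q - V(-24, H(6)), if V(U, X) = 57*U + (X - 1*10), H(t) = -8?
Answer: 5355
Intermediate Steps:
V(U, X) = -10 + X + 57*U (V(U, X) = 57*U + (X - 10) = 57*U + (-10 + X) = -10 + X + 57*U)
q = 3969 (q = 63² = 3969)
q - V(-24, H(6)) = 3969 - (-10 - 8 + 57*(-24)) = 3969 - (-10 - 8 - 1368) = 3969 - 1*(-1386) = 3969 + 1386 = 5355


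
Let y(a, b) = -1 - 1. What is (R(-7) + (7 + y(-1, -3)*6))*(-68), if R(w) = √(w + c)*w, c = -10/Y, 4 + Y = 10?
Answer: 340 + 476*I*√78/3 ≈ 340.0 + 1401.3*I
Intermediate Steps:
Y = 6 (Y = -4 + 10 = 6)
c = -5/3 (c = -10/6 = -10*⅙ = -5/3 ≈ -1.6667)
y(a, b) = -2
R(w) = w*√(-5/3 + w) (R(w) = √(w - 5/3)*w = √(-5/3 + w)*w = w*√(-5/3 + w))
(R(-7) + (7 + y(-1, -3)*6))*(-68) = ((⅓)*(-7)*√(-15 + 9*(-7)) + (7 - 2*6))*(-68) = ((⅓)*(-7)*√(-15 - 63) + (7 - 12))*(-68) = ((⅓)*(-7)*√(-78) - 5)*(-68) = ((⅓)*(-7)*(I*√78) - 5)*(-68) = (-7*I*√78/3 - 5)*(-68) = (-5 - 7*I*√78/3)*(-68) = 340 + 476*I*√78/3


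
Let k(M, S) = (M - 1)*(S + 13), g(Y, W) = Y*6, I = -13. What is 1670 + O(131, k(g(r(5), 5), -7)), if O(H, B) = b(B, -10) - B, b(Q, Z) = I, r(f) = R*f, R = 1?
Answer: 1483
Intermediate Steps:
r(f) = f (r(f) = 1*f = f)
b(Q, Z) = -13
g(Y, W) = 6*Y
k(M, S) = (-1 + M)*(13 + S)
O(H, B) = -13 - B
1670 + O(131, k(g(r(5), 5), -7)) = 1670 + (-13 - (-13 - 1*(-7) + 13*(6*5) + (6*5)*(-7))) = 1670 + (-13 - (-13 + 7 + 13*30 + 30*(-7))) = 1670 + (-13 - (-13 + 7 + 390 - 210)) = 1670 + (-13 - 1*174) = 1670 + (-13 - 174) = 1670 - 187 = 1483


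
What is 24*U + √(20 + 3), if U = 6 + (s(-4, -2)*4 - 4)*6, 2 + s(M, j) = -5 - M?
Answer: -2160 + √23 ≈ -2155.2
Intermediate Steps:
s(M, j) = -7 - M (s(M, j) = -2 + (-5 - M) = -7 - M)
U = -90 (U = 6 + ((-7 - 1*(-4))*4 - 4)*6 = 6 + ((-7 + 4)*4 - 4)*6 = 6 + (-3*4 - 4)*6 = 6 + (-12 - 4)*6 = 6 - 16*6 = 6 - 96 = -90)
24*U + √(20 + 3) = 24*(-90) + √(20 + 3) = -2160 + √23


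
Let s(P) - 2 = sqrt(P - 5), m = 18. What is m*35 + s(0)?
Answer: 632 + I*sqrt(5) ≈ 632.0 + 2.2361*I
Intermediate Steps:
s(P) = 2 + sqrt(-5 + P) (s(P) = 2 + sqrt(P - 5) = 2 + sqrt(-5 + P))
m*35 + s(0) = 18*35 + (2 + sqrt(-5 + 0)) = 630 + (2 + sqrt(-5)) = 630 + (2 + I*sqrt(5)) = 632 + I*sqrt(5)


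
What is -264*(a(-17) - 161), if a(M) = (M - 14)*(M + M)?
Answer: -235752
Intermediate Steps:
a(M) = 2*M*(-14 + M) (a(M) = (-14 + M)*(2*M) = 2*M*(-14 + M))
-264*(a(-17) - 161) = -264*(2*(-17)*(-14 - 17) - 161) = -264*(2*(-17)*(-31) - 161) = -264*(1054 - 161) = -264*893 = -235752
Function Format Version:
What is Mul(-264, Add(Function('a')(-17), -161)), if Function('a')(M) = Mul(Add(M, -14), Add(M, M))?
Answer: -235752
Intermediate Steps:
Function('a')(M) = Mul(2, M, Add(-14, M)) (Function('a')(M) = Mul(Add(-14, M), Mul(2, M)) = Mul(2, M, Add(-14, M)))
Mul(-264, Add(Function('a')(-17), -161)) = Mul(-264, Add(Mul(2, -17, Add(-14, -17)), -161)) = Mul(-264, Add(Mul(2, -17, -31), -161)) = Mul(-264, Add(1054, -161)) = Mul(-264, 893) = -235752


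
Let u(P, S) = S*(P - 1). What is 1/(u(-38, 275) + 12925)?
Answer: 1/2200 ≈ 0.00045455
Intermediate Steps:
u(P, S) = S*(-1 + P)
1/(u(-38, 275) + 12925) = 1/(275*(-1 - 38) + 12925) = 1/(275*(-39) + 12925) = 1/(-10725 + 12925) = 1/2200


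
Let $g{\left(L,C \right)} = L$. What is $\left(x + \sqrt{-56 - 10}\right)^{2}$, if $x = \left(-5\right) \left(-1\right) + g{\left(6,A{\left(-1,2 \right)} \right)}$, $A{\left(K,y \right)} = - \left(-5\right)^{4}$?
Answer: $\left(11 + i \sqrt{66}\right)^{2} \approx 55.0 + 178.73 i$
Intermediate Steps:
$A{\left(K,y \right)} = -625$ ($A{\left(K,y \right)} = \left(-1\right) 625 = -625$)
$x = 11$ ($x = \left(-5\right) \left(-1\right) + 6 = 5 + 6 = 11$)
$\left(x + \sqrt{-56 - 10}\right)^{2} = \left(11 + \sqrt{-56 - 10}\right)^{2} = \left(11 + \sqrt{-66}\right)^{2} = \left(11 + i \sqrt{66}\right)^{2}$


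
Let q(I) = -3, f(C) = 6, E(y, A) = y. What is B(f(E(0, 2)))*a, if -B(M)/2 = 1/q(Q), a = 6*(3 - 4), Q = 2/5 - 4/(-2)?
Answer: -4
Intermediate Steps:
Q = 12/5 (Q = 2*(1/5) - 4*(-1/2) = 2/5 + 2 = 12/5 ≈ 2.4000)
a = -6 (a = 6*(-1) = -6)
B(M) = 2/3 (B(M) = -2/(-3) = -2*(-1/3) = 2/3)
B(f(E(0, 2)))*a = (2/3)*(-6) = -4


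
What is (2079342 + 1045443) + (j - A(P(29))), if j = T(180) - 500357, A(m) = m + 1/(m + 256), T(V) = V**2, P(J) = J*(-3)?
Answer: 449018634/169 ≈ 2.6569e+6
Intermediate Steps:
P(J) = -3*J
A(m) = m + 1/(256 + m)
j = -467957 (j = 180**2 - 500357 = 32400 - 500357 = -467957)
(2079342 + 1045443) + (j - A(P(29))) = (2079342 + 1045443) + (-467957 - (1 + (-3*29)**2 + 256*(-3*29))/(256 - 3*29)) = 3124785 + (-467957 - (1 + (-87)**2 + 256*(-87))/(256 - 87)) = 3124785 + (-467957 - (1 + 7569 - 22272)/169) = 3124785 + (-467957 - (-14702)/169) = 3124785 + (-467957 - 1*(-14702/169)) = 3124785 + (-467957 + 14702/169) = 3124785 - 79070031/169 = 449018634/169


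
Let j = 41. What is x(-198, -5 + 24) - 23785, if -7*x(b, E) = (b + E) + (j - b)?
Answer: -166555/7 ≈ -23794.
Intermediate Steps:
x(b, E) = -41/7 - E/7 (x(b, E) = -((b + E) + (41 - b))/7 = -((E + b) + (41 - b))/7 = -(41 + E)/7 = -41/7 - E/7)
x(-198, -5 + 24) - 23785 = (-41/7 - (-5 + 24)/7) - 23785 = (-41/7 - ⅐*19) - 23785 = (-41/7 - 19/7) - 23785 = -60/7 - 23785 = -166555/7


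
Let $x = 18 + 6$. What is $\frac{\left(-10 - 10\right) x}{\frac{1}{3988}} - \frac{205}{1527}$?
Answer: $- \frac{2923044685}{1527} \approx -1.9142 \cdot 10^{6}$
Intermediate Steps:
$x = 24$
$\frac{\left(-10 - 10\right) x}{\frac{1}{3988}} - \frac{205}{1527} = \frac{\left(-10 - 10\right) 24}{\frac{1}{3988}} - \frac{205}{1527} = \left(-20\right) 24 \frac{1}{\frac{1}{3988}} - \frac{205}{1527} = \left(-480\right) 3988 - \frac{205}{1527} = -1914240 - \frac{205}{1527} = - \frac{2923044685}{1527}$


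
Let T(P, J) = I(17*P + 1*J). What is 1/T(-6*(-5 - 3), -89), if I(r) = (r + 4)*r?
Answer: 1/531437 ≈ 1.8817e-6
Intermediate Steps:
I(r) = r*(4 + r) (I(r) = (4 + r)*r = r*(4 + r))
T(P, J) = (J + 17*P)*(4 + J + 17*P) (T(P, J) = (17*P + 1*J)*(4 + (17*P + 1*J)) = (17*P + J)*(4 + (17*P + J)) = (J + 17*P)*(4 + (J + 17*P)) = (J + 17*P)*(4 + J + 17*P))
1/T(-6*(-5 - 3), -89) = 1/((-89 + 17*(-6*(-5 - 3)))*(4 - 89 + 17*(-6*(-5 - 3)))) = 1/((-89 + 17*(-6*(-8)))*(4 - 89 + 17*(-6*(-8)))) = 1/((-89 + 17*48)*(4 - 89 + 17*48)) = 1/((-89 + 816)*(4 - 89 + 816)) = 1/(727*731) = 1/531437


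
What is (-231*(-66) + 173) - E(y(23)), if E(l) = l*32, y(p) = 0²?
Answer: 15419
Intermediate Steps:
y(p) = 0
E(l) = 32*l
(-231*(-66) + 173) - E(y(23)) = (-231*(-66) + 173) - 32*0 = (15246 + 173) - 1*0 = 15419 + 0 = 15419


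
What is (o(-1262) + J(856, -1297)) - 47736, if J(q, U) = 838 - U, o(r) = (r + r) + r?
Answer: -49387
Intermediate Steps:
o(r) = 3*r (o(r) = 2*r + r = 3*r)
(o(-1262) + J(856, -1297)) - 47736 = (3*(-1262) + (838 - 1*(-1297))) - 47736 = (-3786 + (838 + 1297)) - 47736 = (-3786 + 2135) - 47736 = -1651 - 47736 = -49387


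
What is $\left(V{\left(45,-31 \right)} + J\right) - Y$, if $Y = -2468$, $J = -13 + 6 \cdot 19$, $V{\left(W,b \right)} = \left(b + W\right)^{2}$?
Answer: $2765$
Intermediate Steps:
$V{\left(W,b \right)} = \left(W + b\right)^{2}$
$J = 101$ ($J = -13 + 114 = 101$)
$\left(V{\left(45,-31 \right)} + J\right) - Y = \left(\left(45 - 31\right)^{2} + 101\right) - -2468 = \left(14^{2} + 101\right) + 2468 = \left(196 + 101\right) + 2468 = 297 + 2468 = 2765$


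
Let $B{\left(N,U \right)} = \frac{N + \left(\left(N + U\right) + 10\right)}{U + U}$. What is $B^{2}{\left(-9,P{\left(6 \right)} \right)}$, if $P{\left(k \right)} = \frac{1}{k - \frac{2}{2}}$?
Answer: $\frac{1521}{4} \approx 380.25$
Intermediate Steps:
$P{\left(k \right)} = \frac{1}{-1 + k}$ ($P{\left(k \right)} = \frac{1}{k - 1} = \frac{1}{-1 + k}$)
$B{\left(N,U \right)} = \frac{10 + U + 2 N}{2 U}$ ($B{\left(N,U \right)} = \frac{N + \left(10 + N + U\right)}{2 U} = \left(10 + U + 2 N\right) \frac{1}{2 U} = \frac{10 + U + 2 N}{2 U}$)
$B^{2}{\left(-9,P{\left(6 \right)} \right)} = \left(\frac{5 - 9 + \frac{1}{2 \left(-1 + 6\right)}}{\frac{1}{-1 + 6}}\right)^{2} = \left(\frac{5 - 9 + \frac{1}{2 \cdot 5}}{\frac{1}{5}}\right)^{2} = \left(\frac{1}{\frac{1}{5}} \left(5 - 9 + \frac{1}{2} \cdot \frac{1}{5}\right)\right)^{2} = \left(5 \left(5 - 9 + \frac{1}{10}\right)\right)^{2} = \left(5 \left(- \frac{39}{10}\right)\right)^{2} = \left(- \frac{39}{2}\right)^{2} = \frac{1521}{4}$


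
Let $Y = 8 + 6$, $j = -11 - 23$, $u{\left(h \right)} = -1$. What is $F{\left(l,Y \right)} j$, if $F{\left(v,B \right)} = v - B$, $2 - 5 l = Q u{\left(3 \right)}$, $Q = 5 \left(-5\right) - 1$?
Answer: $\frac{3196}{5} \approx 639.2$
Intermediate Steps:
$j = -34$
$Q = -26$ ($Q = -25 - 1 = -26$)
$Y = 14$
$l = - \frac{24}{5}$ ($l = \frac{2}{5} - \frac{\left(-26\right) \left(-1\right)}{5} = \frac{2}{5} - \frac{26}{5} = - \frac{24}{5} \approx -4.8$)
$F{\left(l,Y \right)} j = \left(- \frac{24}{5} - 14\right) \left(-34\right) = \left(- \frac{94}{5}\right) \left(-34\right) = \frac{3196}{5}$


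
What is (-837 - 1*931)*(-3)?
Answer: 5304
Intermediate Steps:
(-837 - 1*931)*(-3) = (-837 - 931)*(-3) = -1768*(-3) = 5304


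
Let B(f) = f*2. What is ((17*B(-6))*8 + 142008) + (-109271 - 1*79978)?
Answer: -48873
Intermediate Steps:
B(f) = 2*f
((17*B(-6))*8 + 142008) + (-109271 - 1*79978) = ((17*(2*(-6)))*8 + 142008) + (-109271 - 1*79978) = ((17*(-12))*8 + 142008) + (-109271 - 79978) = (-204*8 + 142008) - 189249 = (-1632 + 142008) - 189249 = 140376 - 189249 = -48873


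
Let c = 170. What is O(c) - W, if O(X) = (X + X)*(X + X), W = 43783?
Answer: 71817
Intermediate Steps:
O(X) = 4*X² (O(X) = (2*X)*(2*X) = 4*X²)
O(c) - W = 4*170² - 1*43783 = 4*28900 - 43783 = 115600 - 43783 = 71817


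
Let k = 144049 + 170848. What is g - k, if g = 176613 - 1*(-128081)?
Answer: -10203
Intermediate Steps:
g = 304694 (g = 176613 + 128081 = 304694)
k = 314897
g - k = 304694 - 1*314897 = 304694 - 314897 = -10203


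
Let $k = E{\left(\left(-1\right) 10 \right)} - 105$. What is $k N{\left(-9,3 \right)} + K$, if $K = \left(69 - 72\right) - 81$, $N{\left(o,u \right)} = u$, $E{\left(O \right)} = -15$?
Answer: $-444$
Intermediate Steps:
$k = -120$ ($k = -15 - 105 = -120$)
$K = -84$ ($K = -3 - 81 = -84$)
$k N{\left(-9,3 \right)} + K = \left(-120\right) 3 - 84 = -360 - 84 = -444$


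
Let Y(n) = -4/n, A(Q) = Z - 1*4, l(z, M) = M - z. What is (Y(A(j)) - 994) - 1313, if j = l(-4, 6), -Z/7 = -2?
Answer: -11537/5 ≈ -2307.4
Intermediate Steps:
Z = 14 (Z = -7*(-2) = 14)
j = 10 (j = 6 - 1*(-4) = 6 + 4 = 10)
A(Q) = 10 (A(Q) = 14 - 1*4 = 14 - 4 = 10)
(Y(A(j)) - 994) - 1313 = (-4/10 - 994) - 1313 = (-4*⅒ - 994) - 1313 = (-⅖ - 994) - 1313 = -4972/5 - 1313 = -11537/5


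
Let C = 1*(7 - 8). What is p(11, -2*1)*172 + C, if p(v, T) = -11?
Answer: -1893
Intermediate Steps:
C = -1 (C = 1*(-1) = -1)
p(11, -2*1)*172 + C = -11*172 - 1 = -1892 - 1 = -1893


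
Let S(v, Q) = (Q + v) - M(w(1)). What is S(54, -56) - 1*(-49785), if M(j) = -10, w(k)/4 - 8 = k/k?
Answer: 49793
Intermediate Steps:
w(k) = 36 (w(k) = 32 + 4*(k/k) = 32 + 4*1 = 32 + 4 = 36)
S(v, Q) = 10 + Q + v (S(v, Q) = (Q + v) - 1*(-10) = (Q + v) + 10 = 10 + Q + v)
S(54, -56) - 1*(-49785) = (10 - 56 + 54) - 1*(-49785) = 8 + 49785 = 49793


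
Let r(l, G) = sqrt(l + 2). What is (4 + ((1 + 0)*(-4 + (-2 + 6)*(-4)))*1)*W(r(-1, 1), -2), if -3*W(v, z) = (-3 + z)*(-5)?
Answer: 400/3 ≈ 133.33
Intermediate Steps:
r(l, G) = sqrt(2 + l)
W(v, z) = -5 + 5*z/3 (W(v, z) = -(-3 + z)*(-5)/3 = -(15 - 5*z)/3 = -5 + 5*z/3)
(4 + ((1 + 0)*(-4 + (-2 + 6)*(-4)))*1)*W(r(-1, 1), -2) = (4 + ((1 + 0)*(-4 + (-2 + 6)*(-4)))*1)*(-5 + (5/3)*(-2)) = (4 + (1*(-4 + 4*(-4)))*1)*(-5 - 10/3) = (4 + (1*(-4 - 16))*1)*(-25/3) = (4 + (1*(-20))*1)*(-25/3) = (4 - 20*1)*(-25/3) = (4 - 20)*(-25/3) = -16*(-25/3) = 400/3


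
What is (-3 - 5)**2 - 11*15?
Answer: -101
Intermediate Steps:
(-3 - 5)**2 - 11*15 = (-8)**2 - 165 = 64 - 165 = -101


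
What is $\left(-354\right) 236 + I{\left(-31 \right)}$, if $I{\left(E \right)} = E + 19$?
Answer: $-83556$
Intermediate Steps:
$I{\left(E \right)} = 19 + E$
$\left(-354\right) 236 + I{\left(-31 \right)} = \left(-354\right) 236 + \left(19 - 31\right) = -83544 - 12 = -83556$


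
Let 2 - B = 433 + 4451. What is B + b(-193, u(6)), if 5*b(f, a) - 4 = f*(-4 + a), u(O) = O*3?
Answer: -27108/5 ≈ -5421.6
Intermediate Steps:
u(O) = 3*O
b(f, a) = 4/5 + f*(-4 + a)/5 (b(f, a) = 4/5 + (f*(-4 + a))/5 = 4/5 + f*(-4 + a)/5)
B = -4882 (B = 2 - (433 + 4451) = 2 - 1*4884 = 2 - 4884 = -4882)
B + b(-193, u(6)) = -4882 + (4/5 - 4/5*(-193) + (1/5)*(3*6)*(-193)) = -4882 + (4/5 + 772/5 + (1/5)*18*(-193)) = -4882 + (4/5 + 772/5 - 3474/5) = -4882 - 2698/5 = -27108/5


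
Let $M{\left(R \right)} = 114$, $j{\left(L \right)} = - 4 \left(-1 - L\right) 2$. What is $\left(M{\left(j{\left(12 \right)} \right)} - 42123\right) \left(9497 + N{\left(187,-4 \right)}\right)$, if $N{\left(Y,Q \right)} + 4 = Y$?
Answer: $-406647120$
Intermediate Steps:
$j{\left(L \right)} = 8 + 8 L$ ($j{\left(L \right)} = \left(4 + 4 L\right) 2 = 8 + 8 L$)
$N{\left(Y,Q \right)} = -4 + Y$
$\left(M{\left(j{\left(12 \right)} \right)} - 42123\right) \left(9497 + N{\left(187,-4 \right)}\right) = \left(114 - 42123\right) \left(9497 + \left(-4 + 187\right)\right) = - 42009 \left(9497 + 183\right) = \left(-42009\right) 9680 = -406647120$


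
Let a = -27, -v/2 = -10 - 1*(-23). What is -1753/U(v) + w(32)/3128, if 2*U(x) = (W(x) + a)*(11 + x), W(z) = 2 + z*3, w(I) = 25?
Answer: -10928143/4832760 ≈ -2.2613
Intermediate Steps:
v = -26 (v = -2*(-10 - 1*(-23)) = -2*(-10 + 23) = -2*13 = -26)
W(z) = 2 + 3*z
U(x) = (-25 + 3*x)*(11 + x)/2 (U(x) = (((2 + 3*x) - 27)*(11 + x))/2 = ((-25 + 3*x)*(11 + x))/2 = (-25 + 3*x)*(11 + x)/2)
-1753/U(v) + w(32)/3128 = -1753/(-275/2 + 4*(-26) + (3/2)*(-26)²) + 25/3128 = -1753/(-275/2 - 104 + (3/2)*676) + 25*(1/3128) = -1753/(-275/2 - 104 + 1014) + 25/3128 = -1753/1545/2 + 25/3128 = -1753*2/1545 + 25/3128 = -3506/1545 + 25/3128 = -10928143/4832760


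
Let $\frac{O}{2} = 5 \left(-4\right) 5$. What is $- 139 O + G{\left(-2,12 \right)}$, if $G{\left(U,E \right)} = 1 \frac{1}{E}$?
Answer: $\frac{333601}{12} \approx 27800.0$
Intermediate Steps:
$G{\left(U,E \right)} = \frac{1}{E}$
$O = -200$ ($O = 2 \cdot 5 \left(-4\right) 5 = 2 \left(\left(-20\right) 5\right) = 2 \left(-100\right) = -200$)
$- 139 O + G{\left(-2,12 \right)} = \left(-139\right) \left(-200\right) + \frac{1}{12} = 27800 + \frac{1}{12} = \frac{333601}{12}$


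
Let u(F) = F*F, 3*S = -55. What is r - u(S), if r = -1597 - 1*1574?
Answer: -31564/9 ≈ -3507.1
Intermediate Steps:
S = -55/3 (S = (⅓)*(-55) = -55/3 ≈ -18.333)
u(F) = F²
r = -3171 (r = -1597 - 1574 = -3171)
r - u(S) = -3171 - (-55/3)² = -3171 - 1*3025/9 = -3171 - 3025/9 = -31564/9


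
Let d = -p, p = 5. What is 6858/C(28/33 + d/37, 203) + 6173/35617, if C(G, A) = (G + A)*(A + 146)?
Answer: 417054980512/1545923224211 ≈ 0.26978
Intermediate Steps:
d = -5 (d = -1*5 = -5)
C(G, A) = (146 + A)*(A + G) (C(G, A) = (A + G)*(146 + A) = (146 + A)*(A + G))
6858/C(28/33 + d/37, 203) + 6173/35617 = 6858/(203² + 146*203 + 146*(28/33 - 5/37) + 203*(28/33 - 5/37)) + 6173/35617 = 6858/(41209 + 29638 + 146*(28*(1/33) - 5*1/37) + 203*(28*(1/33) - 5*1/37)) + 6173*(1/35617) = 6858/(41209 + 29638 + 146*(28/33 - 5/37) + 203*(28/33 - 5/37)) + 6173/35617 = 6858/(41209 + 29638 + 146*(871/1221) + 203*(871/1221)) + 6173/35617 = 6858/(41209 + 29638 + 127166/1221 + 176813/1221) + 6173/35617 = 6858/(86808166/1221) + 6173/35617 = 6858*(1221/86808166) + 6173/35617 = 4186809/43404083 + 6173/35617 = 417054980512/1545923224211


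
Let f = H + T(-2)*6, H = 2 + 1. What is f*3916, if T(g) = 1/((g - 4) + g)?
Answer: 8811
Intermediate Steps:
T(g) = 1/(-4 + 2*g) (T(g) = 1/((-4 + g) + g) = 1/(-4 + 2*g))
H = 3
f = 9/4 (f = 3 + (1/(2*(-2 - 2)))*6 = 3 + ((1/2)/(-4))*6 = 3 + ((1/2)*(-1/4))*6 = 3 - 1/8*6 = 3 - 3/4 = 9/4 ≈ 2.2500)
f*3916 = (9/4)*3916 = 8811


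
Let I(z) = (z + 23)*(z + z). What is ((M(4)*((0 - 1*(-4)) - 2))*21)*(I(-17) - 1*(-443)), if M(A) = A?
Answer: 40152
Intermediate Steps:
I(z) = 2*z*(23 + z) (I(z) = (23 + z)*(2*z) = 2*z*(23 + z))
((M(4)*((0 - 1*(-4)) - 2))*21)*(I(-17) - 1*(-443)) = ((4*((0 - 1*(-4)) - 2))*21)*(2*(-17)*(23 - 17) - 1*(-443)) = ((4*((0 + 4) - 2))*21)*(2*(-17)*6 + 443) = ((4*(4 - 2))*21)*(-204 + 443) = ((4*2)*21)*239 = (8*21)*239 = 168*239 = 40152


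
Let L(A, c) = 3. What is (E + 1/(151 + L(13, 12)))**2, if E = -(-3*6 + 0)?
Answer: 7689529/23716 ≈ 324.23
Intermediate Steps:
E = 18 (E = -(-18 + 0) = -1*(-18) = 18)
(E + 1/(151 + L(13, 12)))**2 = (18 + 1/(151 + 3))**2 = (18 + 1/154)**2 = (2773/154)**2 = 7689529/23716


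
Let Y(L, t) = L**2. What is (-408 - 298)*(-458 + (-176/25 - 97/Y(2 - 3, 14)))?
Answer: 9920006/25 ≈ 3.9680e+5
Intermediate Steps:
(-408 - 298)*(-458 + (-176/25 - 97/Y(2 - 3, 14))) = (-408 - 298)*(-458 + (-176/25 - 97/(2 - 3)**2)) = -706*(-458 + (-176*1/25 - 97/((-1)**2))) = -706*(-458 + (-176/25 - 97/1)) = -706*(-458 + (-176/25 - 97*1)) = -706*(-458 + (-176/25 - 97)) = -706*(-458 - 2601/25) = -706*(-14051/25) = 9920006/25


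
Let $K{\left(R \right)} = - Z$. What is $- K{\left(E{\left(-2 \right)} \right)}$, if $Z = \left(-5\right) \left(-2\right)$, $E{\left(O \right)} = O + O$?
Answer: $10$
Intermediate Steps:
$E{\left(O \right)} = 2 O$
$Z = 10$
$K{\left(R \right)} = -10$ ($K{\left(R \right)} = \left(-1\right) 10 = -10$)
$- K{\left(E{\left(-2 \right)} \right)} = \left(-1\right) \left(-10\right) = 10$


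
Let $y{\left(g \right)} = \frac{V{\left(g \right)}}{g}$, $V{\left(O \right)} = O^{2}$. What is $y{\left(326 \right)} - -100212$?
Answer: $100538$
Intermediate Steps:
$y{\left(g \right)} = g$ ($y{\left(g \right)} = \frac{g^{2}}{g} = g$)
$y{\left(326 \right)} - -100212 = 326 - -100212 = 326 + 100212 = 100538$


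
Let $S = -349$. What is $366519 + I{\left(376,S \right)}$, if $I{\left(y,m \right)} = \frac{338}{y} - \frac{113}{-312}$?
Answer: $\frac{5374653109}{14664} \approx 3.6652 \cdot 10^{5}$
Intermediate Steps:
$I{\left(y,m \right)} = \frac{113}{312} + \frac{338}{y}$ ($I{\left(y,m \right)} = \frac{338}{y} - - \frac{113}{312} = \frac{338}{y} + \frac{113}{312} = \frac{113}{312} + \frac{338}{y}$)
$366519 + I{\left(376,S \right)} = 366519 + \left(\frac{113}{312} + \frac{338}{376}\right) = 366519 + \left(\frac{113}{312} + 338 \cdot \frac{1}{376}\right) = 366519 + \left(\frac{113}{312} + \frac{169}{188}\right) = 366519 + \frac{18493}{14664} = \frac{5374653109}{14664}$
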